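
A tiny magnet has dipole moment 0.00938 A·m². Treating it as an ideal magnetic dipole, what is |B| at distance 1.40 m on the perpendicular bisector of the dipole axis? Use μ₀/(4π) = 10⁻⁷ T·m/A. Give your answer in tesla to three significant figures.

In the equatorial plane B = (μ₀/4π)·m/r³ (half the axial value).
B = (10⁻⁷)·(0.00938) / (1.40)³ = 3.418×10⁻¹⁰ T.

B ≈ 3.42×10⁻¹⁰ T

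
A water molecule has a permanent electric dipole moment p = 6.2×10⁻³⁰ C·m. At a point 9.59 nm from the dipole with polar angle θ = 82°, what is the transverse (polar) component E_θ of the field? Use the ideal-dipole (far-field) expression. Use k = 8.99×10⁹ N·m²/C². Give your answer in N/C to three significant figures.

E_θ ≈ 6.26×10⁴ N/C

For a dipole, E_θ = (kp sinθ)/r³.
kp/r³ = (8.99×10⁹)(6.20×10⁻³⁰)/(9.59×10⁻⁹)³ = 6.320×10⁴ N/C.
E_θ = 6.320×10⁴·sin82° = 6.258×10⁴ N/C.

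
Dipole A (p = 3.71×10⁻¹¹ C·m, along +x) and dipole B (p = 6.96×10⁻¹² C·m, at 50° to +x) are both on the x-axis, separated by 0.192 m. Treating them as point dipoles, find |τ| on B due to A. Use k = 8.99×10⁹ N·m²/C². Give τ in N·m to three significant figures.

The second dipole sits on the axis of the first, so the field there is axial: E₁ = 2kp₁/r³ along +x.
E₁ = 2(8.99×10⁹)(3.71×10⁻¹¹)/(0.192)³ = 94.25 N/C.
Torque on the second dipole: τ = p₂ E₁ sinθ.
τ = (6.96×10⁻¹²)(94.25)·sin50° = 5.025×10⁻¹⁰ N·m.

τ ≈ 5.02×10⁻¹⁰ N·m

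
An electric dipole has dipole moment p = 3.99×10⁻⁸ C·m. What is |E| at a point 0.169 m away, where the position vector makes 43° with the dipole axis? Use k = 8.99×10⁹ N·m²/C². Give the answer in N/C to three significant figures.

E ≈ 1.20×10⁵ N/C

At angle θ the dipole field magnitude is E = (kp/r³)·√(1 + 3cos²θ).
kp/r³ = (8.99×10⁹)(3.99×10⁻⁸) / (0.169)³ = 7.431×10⁴ N/C.
√(1 + 3cos²43°) = √(1 + 3·0.5349) = √2.6046 ≈ 1.6139.
E ≈ 7.431×10⁴ × 1.614 = 1.199×10⁵ N/C.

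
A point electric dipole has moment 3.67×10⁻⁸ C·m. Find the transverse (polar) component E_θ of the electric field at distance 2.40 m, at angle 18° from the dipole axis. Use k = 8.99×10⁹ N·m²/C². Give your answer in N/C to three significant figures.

For a dipole, E_θ = (kp sinθ)/r³.
kp/r³ = (8.99×10⁹)(3.67×10⁻⁸)/(2.40)³ = 23.87 N/C.
E_θ = 23.87·sin18° = 7.375 N/C.

E_θ ≈ 7.38 N/C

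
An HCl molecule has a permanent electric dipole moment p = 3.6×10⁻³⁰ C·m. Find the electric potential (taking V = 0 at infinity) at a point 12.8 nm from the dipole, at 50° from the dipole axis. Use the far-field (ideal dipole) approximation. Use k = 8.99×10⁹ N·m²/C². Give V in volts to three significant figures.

V ≈ 1.27×10⁻⁴ V

The dipole potential is V = kp cosθ / r².
V = (8.99×10⁹)(3.60×10⁻³⁰)·cos50° / (1.28×10⁻⁸)² = 1.270×10⁻⁴ V.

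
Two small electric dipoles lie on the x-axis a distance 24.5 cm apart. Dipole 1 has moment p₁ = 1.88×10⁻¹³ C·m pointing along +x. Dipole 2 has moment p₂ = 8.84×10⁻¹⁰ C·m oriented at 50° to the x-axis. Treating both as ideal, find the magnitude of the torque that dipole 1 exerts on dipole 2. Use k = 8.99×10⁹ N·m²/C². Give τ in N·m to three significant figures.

The second dipole sits on the axis of the first, so the field there is axial: E₁ = 2kp₁/r³ along +x.
E₁ = 2(8.99×10⁹)(1.88×10⁻¹³)/(0.245)³ = 0.2299 N/C.
Torque on the second dipole: τ = p₂ E₁ sinθ.
τ = (8.84×10⁻¹⁰)(0.2299)·sin50° = 1.557×10⁻¹⁰ N·m.

τ ≈ 1.56×10⁻¹⁰ N·m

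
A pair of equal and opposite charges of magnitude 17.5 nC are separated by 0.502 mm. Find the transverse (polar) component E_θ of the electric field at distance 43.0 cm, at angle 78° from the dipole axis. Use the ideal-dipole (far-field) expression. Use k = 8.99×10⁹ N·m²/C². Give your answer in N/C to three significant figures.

Dipole moment p = qd = (1.75×10⁻⁸ C)(5.02×10⁻⁴ m) = 8.785×10⁻¹² C·m.
For a dipole, E_θ = (kp sinθ)/r³.
kp/r³ = (8.99×10⁹)(8.785×10⁻¹²)/(0.430)³ = 0.9933 N/C.
E_θ = 0.9933·sin78° = 0.9716 N/C.

E_θ ≈ 0.972 N/C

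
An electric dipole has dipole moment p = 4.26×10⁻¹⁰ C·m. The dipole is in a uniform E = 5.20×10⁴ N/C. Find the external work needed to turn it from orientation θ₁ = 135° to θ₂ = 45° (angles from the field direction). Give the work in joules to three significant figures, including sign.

W_ext = ΔU = U(θ₂) − U(θ₁) = −pE cosθ₂ − (−pE cosθ₁) = pE(cosθ₁ − cosθ₂).
W = (4.26×10⁻¹⁰)(5.20×10⁴)·(cos135° − cos45°) = (2.215×10⁻⁵)·(-1.4142) = -3.133×10⁻⁵ J.

W ≈ -3.13×10⁻⁵ J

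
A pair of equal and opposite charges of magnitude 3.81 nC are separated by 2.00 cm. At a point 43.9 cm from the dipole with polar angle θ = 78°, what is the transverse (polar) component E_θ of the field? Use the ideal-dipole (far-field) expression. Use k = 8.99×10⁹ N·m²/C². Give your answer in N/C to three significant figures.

E_θ ≈ 7.92 N/C

Dipole moment p = qd = (3.81×10⁻⁹ C)(0.0200 m) = 7.62×10⁻¹¹ C·m.
For a dipole, E_θ = (kp sinθ)/r³.
kp/r³ = (8.99×10⁹)(7.62×10⁻¹¹)/(0.439)³ = 8.097 N/C.
E_θ = 8.097·sin78° = 7.920 N/C.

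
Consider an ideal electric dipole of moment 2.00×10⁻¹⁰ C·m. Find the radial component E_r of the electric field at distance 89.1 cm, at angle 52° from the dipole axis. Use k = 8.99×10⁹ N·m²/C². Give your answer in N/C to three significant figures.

For a dipole, E_r = (2kp cosθ)/r³.
kp/r³ = (8.99×10⁹)(2.00×10⁻¹⁰)/(0.891)³ = 2.542 N/C.
E_r = 2·2.542·cos52° = 3.130 N/C.

E_r ≈ 3.13 N/C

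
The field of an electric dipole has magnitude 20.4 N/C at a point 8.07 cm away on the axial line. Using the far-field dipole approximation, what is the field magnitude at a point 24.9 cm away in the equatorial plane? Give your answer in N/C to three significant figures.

Dipole fields scale as 1/r³ in the far field.
The axial field is twice the equatorial field at the same r, so the geometry factor is 1/2.
E₂ = E₁ · (1/2) · (r₁/r₂)³ = 20.4 · 0.5 · (8.07/24.9)³.
(r₁/r₂)³ = (0.3241)³ = 0.03404.
E₂ ≈ 0.3472 N/C.

E ≈ 0.347 N/C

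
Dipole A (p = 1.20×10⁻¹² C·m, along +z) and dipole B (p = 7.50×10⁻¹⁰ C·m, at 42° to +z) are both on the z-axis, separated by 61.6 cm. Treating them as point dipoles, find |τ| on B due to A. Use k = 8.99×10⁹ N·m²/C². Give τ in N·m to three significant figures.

The second dipole sits on the axis of the first, so the field there is axial: E₁ = 2kp₁/r³ along +z.
E₁ = 2(8.99×10⁹)(1.20×10⁻¹²)/(0.616)³ = 0.09231 N/C.
Torque on the second dipole: τ = p₂ E₁ sinθ.
τ = (7.50×10⁻¹⁰)(0.09231)·sin42° = 4.632×10⁻¹¹ N·m.

τ ≈ 4.63×10⁻¹¹ N·m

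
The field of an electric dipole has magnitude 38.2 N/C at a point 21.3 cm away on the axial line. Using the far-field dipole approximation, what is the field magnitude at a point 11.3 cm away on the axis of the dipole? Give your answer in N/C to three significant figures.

Dipole fields scale as 1/r³ in the far field; the geometry is the same at both points.
E₂ = E₁ · (r₁/r₂)³ = 38.2 · (21.3/11.3)³.
(r₁/r₂)³ = (1.885)³ = 6.697.
E₂ ≈ 255.8 N/C.

E ≈ 256 N/C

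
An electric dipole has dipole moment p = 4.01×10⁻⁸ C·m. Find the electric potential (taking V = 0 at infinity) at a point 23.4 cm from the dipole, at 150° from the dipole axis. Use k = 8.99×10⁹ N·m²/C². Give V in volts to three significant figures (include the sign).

V ≈ -5700 V

The dipole potential is V = kp cosθ / r².
V = (8.99×10⁹)(4.01×10⁻⁸)·cos150° / (0.234)² = -5702 V.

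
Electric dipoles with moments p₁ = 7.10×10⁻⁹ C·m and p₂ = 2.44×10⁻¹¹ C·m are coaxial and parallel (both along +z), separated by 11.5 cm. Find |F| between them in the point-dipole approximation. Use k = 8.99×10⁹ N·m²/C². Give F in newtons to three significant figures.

On-axis field of dipole 1 at distance r: E = 2kp₁/r³. Force on dipole 2 is F = p₂·dE/dr (gradient along axis).
dE/dr = −6kp₁/r⁴, so |F| = 6kp₁p₂/r⁴ (attractive for aligned moments).
F = 6(8.99×10⁹)(7.10×10⁻⁹)(2.44×10⁻¹¹)/(0.115)⁴ = 5.343×10⁻⁵ N.

F ≈ 5.34×10⁻⁵ N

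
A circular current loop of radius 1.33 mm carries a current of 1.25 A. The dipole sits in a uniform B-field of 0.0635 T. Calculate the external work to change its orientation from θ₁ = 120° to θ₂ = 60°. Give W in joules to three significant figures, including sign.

Magnetic moment m = IA = Iπa² = (1.25)·π·(0.00133)² = 6.946×10⁻⁶ A·m².
W_ext = ΔU = −mB cosθ₂ + mB cosθ₁ = mB(cosθ₁ − cosθ₂).
W = (6.946×10⁻⁶)(0.0635)·(cos120° − cos60°) = (4.411×10⁻⁷)·(-1.0000) = -4.411×10⁻⁷ J.

W ≈ -4.41×10⁻⁷ J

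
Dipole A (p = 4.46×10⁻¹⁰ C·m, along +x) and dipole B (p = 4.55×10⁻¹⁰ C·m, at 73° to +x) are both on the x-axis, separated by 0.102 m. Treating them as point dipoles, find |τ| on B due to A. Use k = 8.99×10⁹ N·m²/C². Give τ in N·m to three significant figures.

The second dipole sits on the axis of the first, so the field there is axial: E₁ = 2kp₁/r³ along +x.
E₁ = 2(8.99×10⁹)(4.46×10⁻¹⁰)/(0.102)³ = 7557 N/C.
Torque on the second dipole: τ = p₂ E₁ sinθ.
τ = (4.55×10⁻¹⁰)(7557)·sin73° = 3.288×10⁻⁶ N·m.

τ ≈ 3.29×10⁻⁶ N·m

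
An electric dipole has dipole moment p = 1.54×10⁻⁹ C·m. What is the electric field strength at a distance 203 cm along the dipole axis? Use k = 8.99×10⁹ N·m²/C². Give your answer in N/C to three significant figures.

E ≈ 3.31 N/C

On the dipole axis E = 2kp/r³.
E = 2·(8.99×10⁹)(1.54×10⁻⁹) / (2.03)³ = 3.310 N/C.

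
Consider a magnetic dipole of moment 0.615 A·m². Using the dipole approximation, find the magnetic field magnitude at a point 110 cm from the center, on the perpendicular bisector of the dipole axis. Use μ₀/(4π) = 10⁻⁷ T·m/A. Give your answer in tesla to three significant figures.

B ≈ 4.62×10⁻⁸ T

In the equatorial plane B = (μ₀/4π)·m/r³ (half the axial value).
B = (10⁻⁷)·(0.615) / (1.10)³ = 4.621×10⁻⁸ T.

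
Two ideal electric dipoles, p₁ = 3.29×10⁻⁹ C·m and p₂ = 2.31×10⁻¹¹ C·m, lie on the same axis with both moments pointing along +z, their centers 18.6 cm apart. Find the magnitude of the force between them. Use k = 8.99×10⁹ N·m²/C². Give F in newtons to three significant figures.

F ≈ 3.43×10⁻⁶ N

On-axis field of dipole 1 at distance r: E = 2kp₁/r³. Force on dipole 2 is F = p₂·dE/dr (gradient along axis).
dE/dr = −6kp₁/r⁴, so |F| = 6kp₁p₂/r⁴ (attractive for aligned moments).
F = 6(8.99×10⁹)(3.29×10⁻⁹)(2.31×10⁻¹¹)/(0.186)⁴ = 3.425×10⁻⁶ N.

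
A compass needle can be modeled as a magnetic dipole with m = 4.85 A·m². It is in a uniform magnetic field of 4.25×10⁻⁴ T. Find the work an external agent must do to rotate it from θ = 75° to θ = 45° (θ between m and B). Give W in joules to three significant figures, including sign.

W_ext = ΔU = −mB cosθ₂ + mB cosθ₁ = mB(cosθ₁ − cosθ₂).
W = (4.85)(4.25×10⁻⁴)·(cos75° − cos45°) = (0.002061)·(-0.4483) = -9.240×10⁻⁴ J.

W ≈ -9.24×10⁻⁴ J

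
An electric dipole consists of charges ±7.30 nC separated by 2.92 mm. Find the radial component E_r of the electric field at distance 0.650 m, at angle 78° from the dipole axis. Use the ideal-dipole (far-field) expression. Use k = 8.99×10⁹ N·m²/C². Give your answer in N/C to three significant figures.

Dipole moment p = qd = (7.30×10⁻⁹ C)(0.00292 m) = 2.132×10⁻¹¹ C·m.
For a dipole, E_r = (2kp cosθ)/r³.
kp/r³ = (8.99×10⁹)(2.132×10⁻¹¹)/(0.650)³ = 0.6979 N/C.
E_r = 2·0.6979·cos78° = 0.2902 N/C.

E_r ≈ 0.290 N/C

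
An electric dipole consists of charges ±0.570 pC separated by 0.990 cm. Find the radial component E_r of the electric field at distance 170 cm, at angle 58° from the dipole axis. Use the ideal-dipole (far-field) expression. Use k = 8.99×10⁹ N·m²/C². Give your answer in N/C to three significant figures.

E_r ≈ 1.09×10⁻⁵ N/C

Dipole moment p = qd = (5.70×10⁻¹³ C)(0.00990 m) = 5.643×10⁻¹⁵ C·m.
For a dipole, E_r = (2kp cosθ)/r³.
kp/r³ = (8.99×10⁹)(5.643×10⁻¹⁵)/(1.70)³ = 1.033×10⁻⁵ N/C.
E_r = 2·1.033×10⁻⁵·cos58° = 1.094×10⁻⁵ N/C.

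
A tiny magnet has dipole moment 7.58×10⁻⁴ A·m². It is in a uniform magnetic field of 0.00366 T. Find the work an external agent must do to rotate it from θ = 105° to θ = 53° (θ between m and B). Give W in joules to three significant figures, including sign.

W_ext = ΔU = −mB cosθ₂ + mB cosθ₁ = mB(cosθ₁ − cosθ₂).
W = (7.58×10⁻⁴)(0.00366)·(cos105° − cos53°) = (2.774×10⁻⁶)·(-0.8606) = -2.388×10⁻⁶ J.

W ≈ -2.39×10⁻⁶ J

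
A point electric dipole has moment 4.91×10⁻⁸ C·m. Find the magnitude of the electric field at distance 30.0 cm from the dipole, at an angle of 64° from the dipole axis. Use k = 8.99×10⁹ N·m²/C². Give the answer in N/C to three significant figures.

E ≈ 2.05×10⁴ N/C

At angle θ the dipole field magnitude is E = (kp/r³)·√(1 + 3cos²θ).
kp/r³ = (8.99×10⁹)(4.91×10⁻⁸) / (0.300)³ = 1.635×10⁴ N/C.
√(1 + 3cos²64°) = √(1 + 3·0.1922) = √1.5765 ≈ 1.2556.
E ≈ 1.635×10⁴ × 1.256 = 2.053×10⁴ N/C.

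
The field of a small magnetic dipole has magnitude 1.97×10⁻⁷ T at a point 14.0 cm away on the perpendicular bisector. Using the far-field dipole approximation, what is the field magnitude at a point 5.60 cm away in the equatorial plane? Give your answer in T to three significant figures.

B ≈ 3.08×10⁻⁶ T

Dipole fields scale as 1/r³ in the far field; the geometry is the same at both points.
B₂ = B₁ · (r₁/r₂)³ = 1.97×10⁻⁷ · (14.0/5.60)³.
(r₁/r₂)³ = (2.5)³ = 15.63.
B₂ ≈ 3.078×10⁻⁶ T.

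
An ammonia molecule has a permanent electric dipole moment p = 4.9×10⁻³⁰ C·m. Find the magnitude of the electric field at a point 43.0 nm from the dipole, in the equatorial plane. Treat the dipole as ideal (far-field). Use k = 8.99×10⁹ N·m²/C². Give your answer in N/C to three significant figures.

On the perpendicular bisector E = kp/r³ (half the axial value at the same distance).
E = (8.99×10⁹)(4.90×10⁻³⁰) / (4.30×10⁻⁸)³ = 554.1 N/C.

E ≈ 554 N/C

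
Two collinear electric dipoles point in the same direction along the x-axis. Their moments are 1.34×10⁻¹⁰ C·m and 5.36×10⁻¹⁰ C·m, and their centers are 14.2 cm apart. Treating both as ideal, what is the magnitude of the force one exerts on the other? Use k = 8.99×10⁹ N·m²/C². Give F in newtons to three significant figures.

F ≈ 9.53×10⁻⁶ N

On-axis field of dipole 1 at distance r: E = 2kp₁/r³. Force on dipole 2 is F = p₂·dE/dr (gradient along axis).
dE/dr = −6kp₁/r⁴, so |F| = 6kp₁p₂/r⁴ (attractive for aligned moments).
F = 6(8.99×10⁹)(1.34×10⁻¹⁰)(5.36×10⁻¹⁰)/(0.142)⁴ = 9.529×10⁻⁶ N.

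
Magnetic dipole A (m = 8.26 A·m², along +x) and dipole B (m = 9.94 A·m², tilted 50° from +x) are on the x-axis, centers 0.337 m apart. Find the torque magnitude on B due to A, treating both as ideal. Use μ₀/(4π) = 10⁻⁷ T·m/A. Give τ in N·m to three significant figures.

Dipole B is on the axis of dipole A, so B₁ there is axial: B₁ = (μ₀/4π)·2m₁/r³ along +x.
B₁ = 2(10⁻⁷)(8.26)/(0.337)³ = 4.316×10⁻⁵ T.
τ = m₂ B₁ sinθ.
τ = (9.94)(4.316×10⁻⁵)·sin50° = 3.287×10⁻⁴ N·m.

τ ≈ 3.29×10⁻⁴ N·m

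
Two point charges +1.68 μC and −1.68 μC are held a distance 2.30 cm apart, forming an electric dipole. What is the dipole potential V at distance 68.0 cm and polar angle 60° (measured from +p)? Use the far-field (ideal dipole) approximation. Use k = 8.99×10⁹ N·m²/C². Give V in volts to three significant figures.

V ≈ 376 V

Dipole moment p = qd = (1.68×10⁻⁶ C)(0.0230 m) = 3.864×10⁻⁸ C·m.
The dipole potential is V = kp cosθ / r².
V = (8.99×10⁹)(3.864×10⁻⁸)·cos60° / (0.680)² = 375.6 V.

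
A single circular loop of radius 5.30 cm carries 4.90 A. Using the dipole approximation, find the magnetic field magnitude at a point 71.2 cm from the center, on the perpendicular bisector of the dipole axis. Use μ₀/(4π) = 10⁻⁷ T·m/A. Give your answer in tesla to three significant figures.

B ≈ 1.20×10⁻⁸ T

Magnetic moment m = IA = Iπa² = (4.90)·π·(0.0530)² = 0.04324 A·m².
In the equatorial plane B = (μ₀/4π)·m/r³ (half the axial value).
B = (10⁻⁷)·(0.04324) / (0.712)³ = 1.198×10⁻⁸ T.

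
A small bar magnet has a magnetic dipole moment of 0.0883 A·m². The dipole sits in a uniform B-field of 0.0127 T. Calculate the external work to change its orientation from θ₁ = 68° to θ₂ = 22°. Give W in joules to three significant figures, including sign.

W ≈ -6.20×10⁻⁴ J

W_ext = ΔU = −mB cosθ₂ + mB cosθ₁ = mB(cosθ₁ − cosθ₂).
W = (0.0883)(0.0127)·(cos68° − cos22°) = (0.001121)·(-0.5526) = -6.197×10⁻⁴ J.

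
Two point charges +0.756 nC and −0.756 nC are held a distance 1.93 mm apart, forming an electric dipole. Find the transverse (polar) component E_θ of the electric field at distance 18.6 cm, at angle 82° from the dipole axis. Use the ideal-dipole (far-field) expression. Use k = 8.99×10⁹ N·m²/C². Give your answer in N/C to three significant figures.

Dipole moment p = qd = (7.56×10⁻¹⁰ C)(0.00193 m) = 1.459×10⁻¹² C·m.
For a dipole, E_θ = (kp sinθ)/r³.
kp/r³ = (8.99×10⁹)(1.459×10⁻¹²)/(0.186)³ = 2.038 N/C.
E_θ = 2.038·sin82° = 2.019 N/C.

E_θ ≈ 2.02 N/C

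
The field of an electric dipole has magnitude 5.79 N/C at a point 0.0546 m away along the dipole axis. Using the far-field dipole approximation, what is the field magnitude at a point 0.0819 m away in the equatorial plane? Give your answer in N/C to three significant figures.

E ≈ 0.858 N/C

Dipole fields scale as 1/r³ in the far field.
The axial field is twice the equatorial field at the same r, so the geometry factor is 1/2.
E₂ = E₁ · (1/2) · (r₁/r₂)³ = 5.79 · 0.5 · (0.0546/0.0819)³.
(r₁/r₂)³ = (0.6667)³ = 0.2963.
E₂ ≈ 0.8578 N/C.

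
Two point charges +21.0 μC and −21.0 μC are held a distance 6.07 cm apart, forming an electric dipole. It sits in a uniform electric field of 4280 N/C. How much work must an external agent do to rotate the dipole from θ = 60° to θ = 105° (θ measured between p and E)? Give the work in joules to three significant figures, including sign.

W ≈ 0.00414 J

Dipole moment p = qd = (2.10×10⁻⁵ C)(0.0607 m) = 1.275×10⁻⁶ C·m.
W_ext = ΔU = U(θ₂) − U(θ₁) = −pE cosθ₂ − (−pE cosθ₁) = pE(cosθ₁ − cosθ₂).
W = (1.275×10⁻⁶)(4280)·(cos60° − cos105°) = (0.005457)·(+0.7588) = 0.004141 J.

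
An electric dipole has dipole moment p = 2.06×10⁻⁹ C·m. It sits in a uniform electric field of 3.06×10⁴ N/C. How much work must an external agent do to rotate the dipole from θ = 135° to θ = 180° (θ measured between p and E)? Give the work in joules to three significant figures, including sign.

W ≈ 1.85×10⁻⁵ J

W_ext = ΔU = U(θ₂) − U(θ₁) = −pE cosθ₂ − (−pE cosθ₁) = pE(cosθ₁ − cosθ₂).
W = (2.06×10⁻⁹)(3.06×10⁴)·(cos135° − cos180°) = (6.304×10⁻⁵)·(+0.2929) = 1.846×10⁻⁵ J.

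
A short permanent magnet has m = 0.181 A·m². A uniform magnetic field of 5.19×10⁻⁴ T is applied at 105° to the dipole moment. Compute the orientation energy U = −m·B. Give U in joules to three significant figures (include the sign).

U = −m·B = −mB cosθ.
U = −(0.181)(5.19×10⁻⁴)·cos105° = 2.431×10⁻⁵ J.

U ≈ 2.43×10⁻⁵ J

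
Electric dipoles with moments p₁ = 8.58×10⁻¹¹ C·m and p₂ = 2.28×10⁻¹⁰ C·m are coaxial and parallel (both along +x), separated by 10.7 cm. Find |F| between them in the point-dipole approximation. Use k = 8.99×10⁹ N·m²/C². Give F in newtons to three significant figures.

F ≈ 8.05×10⁻⁶ N

On-axis field of dipole 1 at distance r: E = 2kp₁/r³. Force on dipole 2 is F = p₂·dE/dr (gradient along axis).
dE/dr = −6kp₁/r⁴, so |F| = 6kp₁p₂/r⁴ (attractive for aligned moments).
F = 6(8.99×10⁹)(8.58×10⁻¹¹)(2.28×10⁻¹⁰)/(0.107)⁴ = 8.050×10⁻⁶ N.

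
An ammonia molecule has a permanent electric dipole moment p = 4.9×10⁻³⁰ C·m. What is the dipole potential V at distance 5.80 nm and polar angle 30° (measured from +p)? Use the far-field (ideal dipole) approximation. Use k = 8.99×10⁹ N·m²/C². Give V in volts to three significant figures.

The dipole potential is V = kp cosθ / r².
V = (8.99×10⁹)(4.90×10⁻³⁰)·cos30° / (5.80×10⁻⁹)² = 0.001134 V.

V ≈ 0.00113 V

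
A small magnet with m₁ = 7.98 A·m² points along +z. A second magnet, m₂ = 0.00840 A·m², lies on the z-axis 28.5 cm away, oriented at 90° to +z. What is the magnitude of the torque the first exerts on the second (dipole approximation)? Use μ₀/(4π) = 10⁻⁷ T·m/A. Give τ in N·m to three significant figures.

τ ≈ 5.79×10⁻⁷ N·m

Dipole B is on the axis of dipole A, so B₁ there is axial: B₁ = (μ₀/4π)·2m₁/r³ along +z.
B₁ = 2(10⁻⁷)(7.98)/(0.285)³ = 6.894×10⁻⁵ T.
τ = m₂ B₁ sinθ.
τ = (0.00840)(6.894×10⁻⁵)·sin90° = 5.791×10⁻⁷ N·m.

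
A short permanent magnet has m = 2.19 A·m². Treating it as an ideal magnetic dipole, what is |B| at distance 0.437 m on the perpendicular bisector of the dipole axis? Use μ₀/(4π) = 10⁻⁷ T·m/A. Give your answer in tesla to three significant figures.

B ≈ 2.62×10⁻⁶ T

In the equatorial plane B = (μ₀/4π)·m/r³ (half the axial value).
B = (10⁻⁷)·(2.19) / (0.437)³ = 2.624×10⁻⁶ T.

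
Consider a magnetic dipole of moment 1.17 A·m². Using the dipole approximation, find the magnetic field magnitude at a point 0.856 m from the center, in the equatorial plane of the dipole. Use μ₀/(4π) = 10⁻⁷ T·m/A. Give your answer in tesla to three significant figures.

B ≈ 1.87×10⁻⁷ T

In the equatorial plane B = (μ₀/4π)·m/r³ (half the axial value).
B = (10⁻⁷)·(1.17) / (0.856)³ = 1.865×10⁻⁷ T.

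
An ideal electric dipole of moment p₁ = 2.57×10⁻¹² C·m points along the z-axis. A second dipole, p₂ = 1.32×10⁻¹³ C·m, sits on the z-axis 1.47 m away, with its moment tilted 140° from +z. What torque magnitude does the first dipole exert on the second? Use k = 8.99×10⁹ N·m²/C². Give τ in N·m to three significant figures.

The second dipole sits on the axis of the first, so the field there is axial: E₁ = 2kp₁/r³ along +z.
E₁ = 2(8.99×10⁹)(2.57×10⁻¹²)/(1.47)³ = 0.01455 N/C.
Torque on the second dipole: τ = p₂ E₁ sinθ.
τ = (1.32×10⁻¹³)(0.01455)·sin140° = 1.234×10⁻¹⁵ N·m.

τ ≈ 1.23×10⁻¹⁵ N·m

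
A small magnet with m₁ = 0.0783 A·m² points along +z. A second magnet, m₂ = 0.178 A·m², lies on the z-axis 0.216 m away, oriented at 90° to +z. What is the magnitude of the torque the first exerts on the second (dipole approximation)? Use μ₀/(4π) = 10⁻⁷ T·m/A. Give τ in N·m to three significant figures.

Dipole B is on the axis of dipole A, so B₁ there is axial: B₁ = (μ₀/4π)·2m₁/r³ along +z.
B₁ = 2(10⁻⁷)(0.0783)/(0.216)³ = 1.554×10⁻⁶ T.
τ = m₂ B₁ sinθ.
τ = (0.178)(1.554×10⁻⁶)·sin90° = 2.766×10⁻⁷ N·m.

τ ≈ 2.77×10⁻⁷ N·m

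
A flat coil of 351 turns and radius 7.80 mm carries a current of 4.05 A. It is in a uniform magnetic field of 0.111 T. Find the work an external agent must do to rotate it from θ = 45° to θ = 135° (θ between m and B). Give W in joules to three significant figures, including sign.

W ≈ 0.0427 J

m = NIA = NIπa² = 351·(4.05)·π·(0.00780)² = 0.2717 A·m².
W_ext = ΔU = −mB cosθ₂ + mB cosθ₁ = mB(cosθ₁ − cosθ₂).
W = (0.2717)(0.111)·(cos45° − cos135°) = (0.03016)·(+1.4142) = 0.04265 J.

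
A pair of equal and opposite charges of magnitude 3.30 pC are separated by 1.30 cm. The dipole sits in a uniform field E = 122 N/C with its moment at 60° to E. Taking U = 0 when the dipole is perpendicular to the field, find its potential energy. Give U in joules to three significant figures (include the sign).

Dipole moment p = qd = (3.30×10⁻¹² C)(0.0130 m) = 4.29×10⁻¹⁴ C·m.
U = −p·E = −pE cosθ.
U = −(4.29×10⁻¹⁴)(122)·cos60° = -2.617×10⁻¹² J.

U ≈ -2.62×10⁻¹² J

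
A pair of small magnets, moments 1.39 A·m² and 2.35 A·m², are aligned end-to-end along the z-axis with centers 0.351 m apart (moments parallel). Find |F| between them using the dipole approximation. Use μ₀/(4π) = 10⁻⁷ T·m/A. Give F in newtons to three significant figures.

F ≈ 1.29×10⁻⁴ N

On-axis B of dipole 1: B = (μ₀/4π)·2m₁/r³. Force on dipole 2: F = m₂·dB/dr.
dB/dr = −(μ₀/4π)·6m₁/r⁴, so |F| = (μ₀/4π)·6m₁m₂/r⁴.
F = 6(10⁻⁷)(1.39)(2.35)/(0.351)⁴ = 1.291×10⁻⁴ N.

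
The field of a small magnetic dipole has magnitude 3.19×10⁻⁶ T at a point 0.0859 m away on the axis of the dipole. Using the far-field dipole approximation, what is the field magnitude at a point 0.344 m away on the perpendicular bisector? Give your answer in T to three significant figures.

B ≈ 2.48×10⁻⁸ T

Dipole fields scale as 1/r³ in the far field.
The axial field is twice the equatorial field at the same r, so the geometry factor is 1/2.
B₂ = B₁ · (1/2) · (r₁/r₂)³ = 3.19×10⁻⁶ · 0.5 · (0.0859/0.344)³.
(r₁/r₂)³ = (0.2497)³ = 0.01557.
B₂ ≈ 2.484×10⁻⁸ T.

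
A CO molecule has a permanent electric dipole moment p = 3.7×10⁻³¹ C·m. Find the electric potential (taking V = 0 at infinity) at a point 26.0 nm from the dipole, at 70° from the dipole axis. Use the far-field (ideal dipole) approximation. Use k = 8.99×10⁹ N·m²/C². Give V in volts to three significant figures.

The dipole potential is V = kp cosθ / r².
V = (8.99×10⁹)(3.70×10⁻³¹)·cos70° / (2.60×10⁻⁸)² = 1.683×10⁻⁶ V.

V ≈ 1.68×10⁻⁶ V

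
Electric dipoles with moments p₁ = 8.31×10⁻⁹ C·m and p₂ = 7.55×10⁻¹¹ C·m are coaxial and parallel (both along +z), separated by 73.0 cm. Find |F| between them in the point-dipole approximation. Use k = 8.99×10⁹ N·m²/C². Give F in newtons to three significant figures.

F ≈ 1.19×10⁻⁷ N

On-axis field of dipole 1 at distance r: E = 2kp₁/r³. Force on dipole 2 is F = p₂·dE/dr (gradient along axis).
dE/dr = −6kp₁/r⁴, so |F| = 6kp₁p₂/r⁴ (attractive for aligned moments).
F = 6(8.99×10⁹)(8.31×10⁻⁹)(7.55×10⁻¹¹)/(0.730)⁴ = 1.192×10⁻⁷ N.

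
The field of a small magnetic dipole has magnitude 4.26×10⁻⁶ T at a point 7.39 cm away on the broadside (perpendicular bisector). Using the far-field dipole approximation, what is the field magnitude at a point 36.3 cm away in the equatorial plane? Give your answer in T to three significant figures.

B ≈ 3.59×10⁻⁸ T

Dipole fields scale as 1/r³ in the far field; the geometry is the same at both points.
B₂ = B₁ · (r₁/r₂)³ = 4.26×10⁻⁶ · (7.39/36.3)³.
(r₁/r₂)³ = (0.2036)³ = 0.008437.
B₂ ≈ 3.594×10⁻⁸ T.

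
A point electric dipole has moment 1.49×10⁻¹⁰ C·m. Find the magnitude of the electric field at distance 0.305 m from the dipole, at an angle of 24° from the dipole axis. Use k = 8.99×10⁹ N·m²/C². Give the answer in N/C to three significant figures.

E ≈ 88.4 N/C

At angle θ the dipole field magnitude is E = (kp/r³)·√(1 + 3cos²θ).
kp/r³ = (8.99×10⁹)(1.49×10⁻¹⁰) / (0.305)³ = 47.21 N/C.
√(1 + 3cos²24°) = √(1 + 3·0.8346) = √3.5037 ≈ 1.8718.
E ≈ 47.21 × 1.872 = 88.37 N/C.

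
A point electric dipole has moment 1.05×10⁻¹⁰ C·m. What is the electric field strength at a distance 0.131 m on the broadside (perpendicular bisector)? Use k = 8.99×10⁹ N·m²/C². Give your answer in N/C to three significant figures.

On the perpendicular bisector E = kp/r³ (half the axial value at the same distance).
E = (8.99×10⁹)(1.05×10⁻¹⁰) / (0.131)³ = 419.9 N/C.

E ≈ 420 N/C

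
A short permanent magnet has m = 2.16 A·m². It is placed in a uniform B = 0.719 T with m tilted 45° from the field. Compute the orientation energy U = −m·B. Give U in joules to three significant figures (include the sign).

U ≈ -1.10 J

U = −m·B = −mB cosθ.
U = −(2.16)(0.719)·cos45° = -1.098 J.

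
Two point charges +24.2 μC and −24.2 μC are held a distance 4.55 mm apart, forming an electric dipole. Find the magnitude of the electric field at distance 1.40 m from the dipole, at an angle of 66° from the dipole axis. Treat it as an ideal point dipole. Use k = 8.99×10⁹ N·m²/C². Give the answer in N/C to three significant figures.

E ≈ 441 N/C

Dipole moment p = qd = (2.42×10⁻⁵ C)(0.00455 m) = 1.101×10⁻⁷ C·m.
At angle θ the dipole field magnitude is E = (kp/r³)·√(1 + 3cos²θ).
kp/r³ = (8.99×10⁹)(1.101×10⁻⁷) / (1.40)³ = 360.7 N/C.
√(1 + 3cos²66°) = √(1 + 3·0.1654) = √1.4963 ≈ 1.2232.
E ≈ 360.7 × 1.223 = 441.2 N/C.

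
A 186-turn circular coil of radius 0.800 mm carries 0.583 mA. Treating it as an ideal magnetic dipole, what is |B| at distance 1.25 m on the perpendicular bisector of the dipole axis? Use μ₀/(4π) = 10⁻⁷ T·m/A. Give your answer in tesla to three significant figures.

B ≈ 1.12×10⁻¹⁴ T

m = NIA = NIπa² = 186·(5.83×10⁻⁴)·π·(8.00×10⁻⁴)² = 2.18×10⁻⁷ A·m².
In the equatorial plane B = (μ₀/4π)·m/r³ (half the axial value).
B = (10⁻⁷)·(2.18×10⁻⁷) / (1.25)³ = 1.116×10⁻¹⁴ T.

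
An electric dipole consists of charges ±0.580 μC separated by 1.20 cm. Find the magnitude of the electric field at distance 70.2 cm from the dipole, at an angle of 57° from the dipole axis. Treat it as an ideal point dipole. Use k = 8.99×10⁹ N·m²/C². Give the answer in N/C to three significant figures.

Dipole moment p = qd = (5.80×10⁻⁷ C)(0.0120 m) = 6.96×10⁻⁹ C·m.
At angle θ the dipole field magnitude is E = (kp/r³)·√(1 + 3cos²θ).
kp/r³ = (8.99×10⁹)(6.96×10⁻⁹) / (0.702)³ = 180.9 N/C.
√(1 + 3cos²57°) = √(1 + 3·0.2966) = √1.8899 ≈ 1.3747.
E ≈ 180.9 × 1.375 = 248.6 N/C.

E ≈ 249 N/C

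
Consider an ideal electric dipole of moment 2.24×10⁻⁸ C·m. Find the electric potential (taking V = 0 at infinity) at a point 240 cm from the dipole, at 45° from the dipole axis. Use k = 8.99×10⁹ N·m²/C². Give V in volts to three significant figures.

The dipole potential is V = kp cosθ / r².
V = (8.99×10⁹)(2.24×10⁻⁸)·cos45° / (2.40)² = 24.72 V.

V ≈ 24.7 V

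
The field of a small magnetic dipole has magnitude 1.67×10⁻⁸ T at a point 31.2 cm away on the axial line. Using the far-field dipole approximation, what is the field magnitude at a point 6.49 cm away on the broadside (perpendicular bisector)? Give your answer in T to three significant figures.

Dipole fields scale as 1/r³ in the far field.
The axial field is twice the equatorial field at the same r, so the geometry factor is 1/2.
B₂ = B₁ · (1/2) · (r₁/r₂)³ = 1.67×10⁻⁸ · 0.5 · (31.2/6.49)³.
(r₁/r₂)³ = (4.807)³ = 111.1.
B₂ ≈ 9.277×10⁻⁷ T.

B ≈ 9.28×10⁻⁷ T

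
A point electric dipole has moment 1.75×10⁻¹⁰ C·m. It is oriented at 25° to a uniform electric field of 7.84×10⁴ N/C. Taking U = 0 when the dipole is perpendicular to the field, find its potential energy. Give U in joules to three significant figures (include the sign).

U ≈ -1.24×10⁻⁵ J

U = −p·E = −pE cosθ.
U = −(1.75×10⁻¹⁰)(7.84×10⁴)·cos25° = -1.243×10⁻⁵ J.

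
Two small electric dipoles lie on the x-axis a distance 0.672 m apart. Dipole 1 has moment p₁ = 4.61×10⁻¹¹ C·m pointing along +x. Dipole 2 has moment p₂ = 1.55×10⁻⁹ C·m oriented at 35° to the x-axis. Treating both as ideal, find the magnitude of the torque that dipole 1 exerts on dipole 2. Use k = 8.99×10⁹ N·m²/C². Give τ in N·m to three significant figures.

τ ≈ 2.43×10⁻⁹ N·m

The second dipole sits on the axis of the first, so the field there is axial: E₁ = 2kp₁/r³ along +x.
E₁ = 2(8.99×10⁹)(4.61×10⁻¹¹)/(0.672)³ = 2.731 N/C.
Torque on the second dipole: τ = p₂ E₁ sinθ.
τ = (1.55×10⁻⁹)(2.731)·sin35° = 2.428×10⁻⁹ N·m.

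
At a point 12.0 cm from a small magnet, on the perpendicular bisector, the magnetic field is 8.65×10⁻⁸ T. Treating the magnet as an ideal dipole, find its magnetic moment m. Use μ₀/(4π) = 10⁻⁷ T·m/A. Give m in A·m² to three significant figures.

In the equatorial plane B = (μ₀/4π)·m/r³, so m = Br³·4π/(μ₀).
m = (8.65×10⁻⁸)·(0.120)³ / (10⁻⁷) = 0.001495 A·m².

m ≈ 0.00149 A·m²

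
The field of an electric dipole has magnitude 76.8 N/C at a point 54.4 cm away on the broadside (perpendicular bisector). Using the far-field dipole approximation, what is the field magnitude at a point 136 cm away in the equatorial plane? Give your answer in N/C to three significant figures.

Dipole fields scale as 1/r³ in the far field; the geometry is the same at both points.
E₂ = E₁ · (r₁/r₂)³ = 76.8 · (54.4/136)³.
(r₁/r₂)³ = (0.4)³ = 0.064.
E₂ ≈ 4.915 N/C.

E ≈ 4.92 N/C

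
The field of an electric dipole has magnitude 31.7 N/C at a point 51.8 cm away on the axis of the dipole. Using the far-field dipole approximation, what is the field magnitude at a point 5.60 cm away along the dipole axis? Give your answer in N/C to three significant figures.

E ≈ 2.51×10⁴ N/C

Dipole fields scale as 1/r³ in the far field; the geometry is the same at both points.
E₂ = E₁ · (r₁/r₂)³ = 31.7 · (51.8/5.60)³.
(r₁/r₂)³ = (9.25)³ = 791.5.
E₂ ≈ 2.509×10⁴ N/C.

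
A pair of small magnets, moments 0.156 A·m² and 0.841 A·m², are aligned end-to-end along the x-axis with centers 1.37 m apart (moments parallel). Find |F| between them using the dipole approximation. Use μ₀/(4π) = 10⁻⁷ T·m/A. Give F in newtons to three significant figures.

On-axis B of dipole 1: B = (μ₀/4π)·2m₁/r³. Force on dipole 2: F = m₂·dB/dr.
dB/dr = −(μ₀/4π)·6m₁/r⁴, so |F| = (μ₀/4π)·6m₁m₂/r⁴.
F = 6(10⁻⁷)(0.156)(0.841)/(1.37)⁴ = 2.235×10⁻⁸ N.

F ≈ 2.23×10⁻⁸ N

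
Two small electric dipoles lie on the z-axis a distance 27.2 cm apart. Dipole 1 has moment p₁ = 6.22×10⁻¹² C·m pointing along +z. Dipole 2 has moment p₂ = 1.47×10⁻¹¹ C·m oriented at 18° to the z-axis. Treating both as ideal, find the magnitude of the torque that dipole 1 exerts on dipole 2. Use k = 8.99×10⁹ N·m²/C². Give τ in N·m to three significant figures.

The second dipole sits on the axis of the first, so the field there is axial: E₁ = 2kp₁/r³ along +z.
E₁ = 2(8.99×10⁹)(6.22×10⁻¹²)/(0.272)³ = 5.557 N/C.
Torque on the second dipole: τ = p₂ E₁ sinθ.
τ = (1.47×10⁻¹¹)(5.557)·sin18° = 2.524×10⁻¹¹ N·m.

τ ≈ 2.52×10⁻¹¹ N·m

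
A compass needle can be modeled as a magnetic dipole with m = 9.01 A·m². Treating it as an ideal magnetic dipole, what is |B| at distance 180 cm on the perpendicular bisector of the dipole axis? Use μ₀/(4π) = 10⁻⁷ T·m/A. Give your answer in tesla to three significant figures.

In the equatorial plane B = (μ₀/4π)·m/r³ (half the axial value).
B = (10⁻⁷)·(9.01) / (1.80)³ = 1.545×10⁻⁷ T.

B ≈ 1.54×10⁻⁷ T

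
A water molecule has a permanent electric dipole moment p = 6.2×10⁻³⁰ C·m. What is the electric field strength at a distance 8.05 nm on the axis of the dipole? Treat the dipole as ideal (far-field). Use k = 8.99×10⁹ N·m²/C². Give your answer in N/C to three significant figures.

On the dipole axis E = 2kp/r³.
E = 2·(8.99×10⁹)(6.20×10⁻³⁰) / (8.05×10⁻⁹)³ = 2.137×10⁵ N/C.

E ≈ 2.14×10⁵ N/C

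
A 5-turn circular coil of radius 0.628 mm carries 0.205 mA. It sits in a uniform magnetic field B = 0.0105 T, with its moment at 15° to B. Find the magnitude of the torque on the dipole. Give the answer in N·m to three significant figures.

m = NIA = NIπa² = 5·(2.05×10⁻⁴)·π·(6.28×10⁻⁴)² = 1.27×10⁻⁹ A·m².
Torque on a magnetic dipole: τ = mB sinθ.
τ = (1.27×10⁻⁹)(0.0105)·sin15° = 3.451×10⁻¹² N·m.

τ ≈ 3.45×10⁻¹² N·m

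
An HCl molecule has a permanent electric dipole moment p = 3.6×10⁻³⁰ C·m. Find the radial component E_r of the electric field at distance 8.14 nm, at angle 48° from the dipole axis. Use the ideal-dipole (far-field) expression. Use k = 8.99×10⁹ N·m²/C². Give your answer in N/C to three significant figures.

For a dipole, E_r = (2kp cosθ)/r³.
kp/r³ = (8.99×10⁹)(3.60×10⁻³⁰)/(8.14×10⁻⁹)³ = 6.001×10⁴ N/C.
E_r = 2·6.001×10⁴·cos48° = 8.030×10⁴ N/C.

E_r ≈ 8.03×10⁴ N/C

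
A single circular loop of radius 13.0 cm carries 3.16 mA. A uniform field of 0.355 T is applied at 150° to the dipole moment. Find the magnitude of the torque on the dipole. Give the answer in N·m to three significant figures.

τ ≈ 2.98×10⁻⁵ N·m

Magnetic moment m = IA = Iπa² = (0.00316)·π·(0.130)² = 1.678×10⁻⁴ A·m².
Torque on a magnetic dipole: τ = mB sinθ.
τ = (1.678×10⁻⁴)(0.355)·sin150° = 2.978×10⁻⁵ N·m.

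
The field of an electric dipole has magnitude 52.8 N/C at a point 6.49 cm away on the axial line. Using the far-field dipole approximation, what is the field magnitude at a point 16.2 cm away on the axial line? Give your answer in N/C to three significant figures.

Dipole fields scale as 1/r³ in the far field; the geometry is the same at both points.
E₂ = E₁ · (r₁/r₂)³ = 52.8 · (6.49/16.2)³.
(r₁/r₂)³ = (0.4006)³ = 0.0643.
E₂ ≈ 3.395 N/C.

E ≈ 3.39 N/C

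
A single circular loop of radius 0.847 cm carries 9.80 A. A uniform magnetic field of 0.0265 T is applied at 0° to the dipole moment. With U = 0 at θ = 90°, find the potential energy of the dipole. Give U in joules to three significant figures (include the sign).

Magnetic moment m = IA = Iπa² = (9.80)·π·(0.00847)² = 0.002209 A·m².
U = −m·B = −mB cosθ.
U = −(0.002209)(0.0265)·cos0° = -5.854×10⁻⁵ J.

U ≈ -5.85×10⁻⁵ J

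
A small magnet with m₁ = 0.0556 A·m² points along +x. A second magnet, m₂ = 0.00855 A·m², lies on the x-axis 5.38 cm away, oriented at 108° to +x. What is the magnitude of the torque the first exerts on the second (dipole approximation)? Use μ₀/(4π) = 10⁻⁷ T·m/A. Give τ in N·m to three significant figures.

Dipole B is on the axis of dipole A, so B₁ there is axial: B₁ = (μ₀/4π)·2m₁/r³ along +x.
B₁ = 2(10⁻⁷)(0.0556)/(0.0538)³ = 7.141×10⁻⁵ T.
τ = m₂ B₁ sinθ.
τ = (0.00855)(7.141×10⁻⁵)·sin108° = 5.807×10⁻⁷ N·m.

τ ≈ 5.81×10⁻⁷ N·m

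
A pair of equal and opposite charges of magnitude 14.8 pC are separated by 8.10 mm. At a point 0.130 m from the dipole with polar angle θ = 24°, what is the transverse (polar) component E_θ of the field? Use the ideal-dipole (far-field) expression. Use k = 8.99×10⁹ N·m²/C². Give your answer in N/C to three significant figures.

E_θ ≈ 0.200 N/C

Dipole moment p = qd = (1.48×10⁻¹¹ C)(0.00810 m) = 1.199×10⁻¹³ C·m.
For a dipole, E_θ = (kp sinθ)/r³.
kp/r³ = (8.99×10⁹)(1.199×10⁻¹³)/(0.130)³ = 0.4906 N/C.
E_θ = 0.4906·sin24° = 0.1996 N/C.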